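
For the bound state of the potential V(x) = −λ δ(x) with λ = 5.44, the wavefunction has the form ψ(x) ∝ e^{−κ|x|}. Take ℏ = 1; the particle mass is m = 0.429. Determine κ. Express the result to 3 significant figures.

Integrate −(ℏ²/2m)ψ'' − λδ(x)ψ = Eψ from −ε to +ε: the ψ'' term gives ψ'(0⁺) − ψ'(0⁻) and the δ term gives −(2mλ/ℏ²)ψ(0).
With ψ ∝ e^{−κ|x|} this yields −2κ = −2mλ/ℏ², so κ = mλ/ℏ² = 2.334.

κ = 2.33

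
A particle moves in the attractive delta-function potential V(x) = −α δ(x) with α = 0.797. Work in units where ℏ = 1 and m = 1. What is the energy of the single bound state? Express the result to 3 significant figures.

E = -0.318

For x ≠ 0 the bound state is ψ ∝ e^{−κ|x|}; integrating the TISE across the delta gives the cusp condition 2κ = 2mα/ℏ², so κ = 0.7970.
Then E = −ℏ²κ²/(2m) = −mα²/(2ℏ²) = -0.3176.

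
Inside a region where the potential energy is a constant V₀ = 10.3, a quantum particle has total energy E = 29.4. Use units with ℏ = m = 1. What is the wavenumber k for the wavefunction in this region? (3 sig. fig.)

With E > V₀ the solution is oscillatory, ψ ∝ e^{±ikx} with k = √(2m(E − V₀))/ℏ.
k = √(2 × 1 × 19.1) = 6.181.

k = 6.18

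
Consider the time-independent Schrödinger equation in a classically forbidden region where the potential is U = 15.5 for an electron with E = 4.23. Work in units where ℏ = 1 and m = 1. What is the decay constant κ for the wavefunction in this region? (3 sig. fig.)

Since E < U the TISE in this region is ψ'' = κ²ψ with κ = √(2m(U − E))/ℏ.
κ = √(2 × 1 × 11.27) = 4.748.

κ = 4.75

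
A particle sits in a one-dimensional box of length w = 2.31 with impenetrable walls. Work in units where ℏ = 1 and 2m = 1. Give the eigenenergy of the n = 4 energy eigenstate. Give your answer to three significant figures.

E = 29.6

The infinite-well eigenfunctions ψ_n = √(2/w) sin(nπx/w) vanish at both walls, giving E_n = n²π²ℏ²/(2mw²).
E_4 = 4² × π² / (2 × 0.5 × 2.31²) = 29.59.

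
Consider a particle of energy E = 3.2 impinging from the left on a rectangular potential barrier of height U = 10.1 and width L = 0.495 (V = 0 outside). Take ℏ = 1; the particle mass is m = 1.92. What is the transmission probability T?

Since E < U the interior solution is evanescent with decay constant κ = √(2m(U − E))/ℏ = 5.147.
κL = 2.548, sinh(κL) = 6.351.
The exact tunnelling result is T⁻¹ = 1 + U² sinh²(κL) / [4E(U − E)] = 47.59, so T = 0.0210.

T = 0.0210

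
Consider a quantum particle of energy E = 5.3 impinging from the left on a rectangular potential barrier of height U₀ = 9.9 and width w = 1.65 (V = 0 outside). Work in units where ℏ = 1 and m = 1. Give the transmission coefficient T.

Since E < U₀ the interior solution is evanescent with decay constant κ = √(2m(U₀ − E))/ℏ = 3.033.
κw = 5.005, sinh(κw) = 74.55.
The exact tunnelling result is T⁻¹ = 1 + U₀² sinh²(κw) / [4E(U₀ − E)] = 5587, so T = 0.000179.

T = 0.000179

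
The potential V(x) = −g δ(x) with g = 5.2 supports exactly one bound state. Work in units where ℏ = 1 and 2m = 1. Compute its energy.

For x ≠ 0 the bound state is ψ ∝ e^{−κ|x|}; integrating the TISE across the delta gives the cusp condition 2κ = 2mg/ℏ², so κ = 2.600.
Then E = −ℏ²κ²/(2m) = −mg²/(2ℏ²) = -6.760.

E = -6.76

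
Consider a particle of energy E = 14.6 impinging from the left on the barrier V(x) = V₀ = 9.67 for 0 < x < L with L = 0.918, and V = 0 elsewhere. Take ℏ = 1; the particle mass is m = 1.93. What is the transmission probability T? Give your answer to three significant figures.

T = 0.842

E > V₀: inside the barrier k₂ = √(2m(E − V₀))/ℏ = 4.362, k₂L = 4.005.
T = [1 + V₀² sin²(k₂L) / (4E(E − V₀))]⁻¹ = 1/1.187 = 0.842.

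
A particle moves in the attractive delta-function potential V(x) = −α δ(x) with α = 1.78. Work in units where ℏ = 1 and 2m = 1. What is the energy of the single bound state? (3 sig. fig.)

The bound state is ψ(x) = √κ e^{−κ|x|}. The derivative jump ψ'(0⁺) − ψ'(0⁻) = −(2mα/ℏ²)ψ(0) fixes κ = mα/ℏ² = 0.8900.
Then E = −ℏ²κ²/(2m) = −mα²/(2ℏ²) = -0.7921.

E = -0.792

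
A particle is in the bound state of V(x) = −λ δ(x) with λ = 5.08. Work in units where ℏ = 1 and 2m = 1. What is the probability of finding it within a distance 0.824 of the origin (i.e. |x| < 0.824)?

The normalised bound state is ψ = √κ e^{−κ|x|} with κ = mλ/ℏ² = 2.540.
P(|x| < d) = ∫_{−d}^{d} κ e^{−2κ|x|} dx = 1 − e^{−2κd} = 1 − e^{−4.186} = 0.9848.

P = 0.985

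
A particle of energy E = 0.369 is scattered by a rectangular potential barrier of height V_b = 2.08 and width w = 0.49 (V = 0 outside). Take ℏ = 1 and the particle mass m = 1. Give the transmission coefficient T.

T = 0.352

Since E < V_b the interior solution is evanescent with decay constant κ = √(2m(V_b − E))/ℏ = 1.850.
κw = 0.9064, sinh(κw) = 1.036.
Matching ψ, ψ′ at both faces gives T = [1 + V_b² sinh²(κw) / (4E(V_b − E))]⁻¹ = 1/2.838 = 0.352.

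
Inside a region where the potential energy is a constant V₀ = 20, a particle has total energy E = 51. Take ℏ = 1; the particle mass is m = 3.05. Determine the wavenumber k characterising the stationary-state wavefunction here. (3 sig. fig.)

With E > V₀ the solution is oscillatory, ψ ∝ e^{±ikx} with k = √(2m(E − V₀))/ℏ.
k = √(2 × 3.05 × 31) = 13.75.

k = 13.8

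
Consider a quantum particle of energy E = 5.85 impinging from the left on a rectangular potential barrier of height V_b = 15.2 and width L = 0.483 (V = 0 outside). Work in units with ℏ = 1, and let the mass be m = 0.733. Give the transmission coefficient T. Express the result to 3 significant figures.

E < V_b: inside the barrier ψ ∝ e^{±κx} with κ = √(2m(V_b − E))/ℏ = 3.702.
κL = 1.788, sinh(κL) = 2.906.
Matching ψ, ψ′ at both faces gives T = [1 + V_b² sinh²(κL) / (4E(V_b − E))]⁻¹ = 1/9.916 = 0.101.

T = 0.101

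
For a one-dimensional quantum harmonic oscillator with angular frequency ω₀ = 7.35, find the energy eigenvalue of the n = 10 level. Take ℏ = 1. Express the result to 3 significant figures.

E = 77.2

Using E_n = (n + ½)ℏω₀: E_10 = 10.5 × 7.35 = 77.18.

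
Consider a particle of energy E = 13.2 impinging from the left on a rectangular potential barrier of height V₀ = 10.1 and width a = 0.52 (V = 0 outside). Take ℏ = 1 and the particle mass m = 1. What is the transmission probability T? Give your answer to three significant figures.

T = 0.634

E > V₀: inside the barrier k₂ = √(2m(E − V₀))/ℏ = 2.490, k₂a = 1.295.
T = [1 + V₀² sin²(k₂a) / (4E(E − V₀))]⁻¹ = 1/1.577 = 0.634.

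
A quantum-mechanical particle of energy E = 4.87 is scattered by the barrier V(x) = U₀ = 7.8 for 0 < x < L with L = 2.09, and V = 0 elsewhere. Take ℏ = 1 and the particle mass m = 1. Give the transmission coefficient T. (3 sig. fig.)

T = 0.000151

E < U₀: inside the barrier ψ ∝ e^{±κx} with κ = √(2m(U₀ − E))/ℏ = 2.421.
κL = 5.059, sinh(κL) = 78.74.
Matching ψ, ψ′ at both faces gives T = [1 + U₀² sinh²(κL) / (4E(U₀ − E))]⁻¹ = 1/6610 = 0.000151.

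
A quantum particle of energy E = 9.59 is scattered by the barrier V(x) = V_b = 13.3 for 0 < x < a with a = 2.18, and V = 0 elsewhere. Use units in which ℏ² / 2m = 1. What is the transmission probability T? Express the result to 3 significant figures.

Since E < V_b the interior solution is evanescent with decay constant κ = √(2m(V_b − E))/ℏ = 1.926.
κa = 4.199, sinh(κa) = 33.30.
The exact tunnelling result is T⁻¹ = 1 + V_b² sinh²(κa) / [4E(V_b − E)] = 1379, so T = 0.000725.

T = 0.000725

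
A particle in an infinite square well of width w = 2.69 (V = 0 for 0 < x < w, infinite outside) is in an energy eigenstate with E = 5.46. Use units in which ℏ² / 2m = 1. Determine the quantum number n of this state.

n = 2

For an infinite well E_n = n²π²ℏ²/(2mw²), so n = (w/πℏ)√(2mE).
n = (2.69/π) × √(2 × 0.5 × 5.46) = 2.001 → n = 2.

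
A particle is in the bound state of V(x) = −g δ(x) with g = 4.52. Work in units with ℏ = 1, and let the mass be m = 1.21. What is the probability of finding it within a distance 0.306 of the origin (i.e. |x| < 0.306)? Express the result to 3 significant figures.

The normalised bound state is ψ = √κ e^{−κ|x|} with κ = mg/ℏ² = 5.469.
P(|x| < d) = ∫_{−d}^{d} κ e^{−2κ|x|} dx = 1 − e^{−2κd} = 1 − e^{−3.347} = 0.9648.

P = 0.965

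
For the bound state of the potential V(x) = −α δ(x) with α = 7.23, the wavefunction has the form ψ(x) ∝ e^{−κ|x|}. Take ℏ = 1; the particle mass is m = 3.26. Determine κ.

Integrating the TISE across x = 0 gives the cusp condition ψ'(0⁺) − ψ'(0⁻) = −(2mα/ℏ²)ψ(0).
With ψ ∝ e^{−κ|x|} this yields −2κ = −2mα/ℏ², so κ = mα/ℏ² = 23.57.

κ = 23.6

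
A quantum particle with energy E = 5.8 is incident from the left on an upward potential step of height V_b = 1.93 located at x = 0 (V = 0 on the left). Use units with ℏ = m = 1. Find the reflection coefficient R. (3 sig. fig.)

R = 0.0102

On each side the TISE gives plane waves with k = √(2m(E − V))/ℏ: k₁ = √(2·1·5.8) = 3.406, k₂ = √(2·1·3.87) = 2.782.
Continuity of ψ and ψ′ at the step yields the reflection amplitude r = (k₁ − k₂)/(k₁ + k₂) = 0.1008; thus R = |r|² = 0.01016, T = 0.9898.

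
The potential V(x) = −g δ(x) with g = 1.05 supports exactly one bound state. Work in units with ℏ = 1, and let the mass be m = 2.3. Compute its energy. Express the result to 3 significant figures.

E = -1.27

For x ≠ 0 the bound state is ψ ∝ e^{−κ|x|}; integrating the TISE across the delta gives the cusp condition 2κ = 2mg/ℏ², so κ = 2.415.
Then E = −ℏ²κ²/(2m) = −mg²/(2ℏ²) = -1.268.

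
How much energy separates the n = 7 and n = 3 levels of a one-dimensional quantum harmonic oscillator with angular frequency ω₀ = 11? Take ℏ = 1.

E_n = ℏω₀(n + ½), so ΔE = (7 − 3) ℏω₀ = 4 × 11 = 44.00.

ΔE = 44.0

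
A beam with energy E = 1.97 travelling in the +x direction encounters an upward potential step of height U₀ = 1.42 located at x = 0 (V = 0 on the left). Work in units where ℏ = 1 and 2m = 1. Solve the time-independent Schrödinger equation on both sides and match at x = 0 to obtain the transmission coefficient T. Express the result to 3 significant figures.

On each side the TISE gives plane waves with k = √(2m(E − V))/ℏ: k₁ = √(2·½·1.97) = 1.404, k₂ = √(2·½·0.55) = 0.7416.
Matching ψ and ψ′ at x = 0 gives r = (k₁ − k₂)/(k₁ + k₂), so R = r² = 0.09522 and T = 1 − R = 0.9048.

T = 0.905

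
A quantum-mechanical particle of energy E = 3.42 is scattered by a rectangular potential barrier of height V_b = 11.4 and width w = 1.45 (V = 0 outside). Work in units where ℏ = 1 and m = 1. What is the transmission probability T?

E < V_b: inside the barrier ψ ∝ e^{±κx} with κ = √(2m(V_b − E))/ℏ = 3.995.
κw = 5.793, sinh(κw) = 164.0.
Matching ψ, ψ′ at both faces gives T = [1 + V_b² sinh²(κw) / (4E(V_b − E))]⁻¹ = 1/32000 = 0.0000312.

T = 0.0000312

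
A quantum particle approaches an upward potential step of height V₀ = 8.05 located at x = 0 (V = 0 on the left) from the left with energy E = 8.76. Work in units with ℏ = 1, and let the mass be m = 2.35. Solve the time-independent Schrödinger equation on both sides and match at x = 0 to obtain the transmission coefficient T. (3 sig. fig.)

On each side the TISE gives plane waves with k = √(2m(E − V))/ℏ: k₁ = √(2·2.35·8.76) = 6.417, k₂ = √(2·2.35·0.71) = 1.827.
Matching ψ and ψ′ at x = 0 gives r = (k₁ − k₂)/(k₁ + k₂), so R = r² = 0.3100 and T = 1 − R = 0.6900.

T = 0.690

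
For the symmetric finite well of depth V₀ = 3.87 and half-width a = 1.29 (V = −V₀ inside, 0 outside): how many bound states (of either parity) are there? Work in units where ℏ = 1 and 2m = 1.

N = 2

The dimensionless depth is z₀ = a√(2mV₀)/ℏ = 1.29 × √(3.870) = 2.538.
The even/odd transcendental equations gain one root per π/2 in z₀, giving N = 1 + ⌊2z₀/π⌋ = 1 + ⌊1.616⌋ = 2.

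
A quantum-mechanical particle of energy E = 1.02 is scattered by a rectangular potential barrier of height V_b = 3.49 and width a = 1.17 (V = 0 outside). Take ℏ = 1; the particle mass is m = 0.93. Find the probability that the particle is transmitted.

Since E < V_b the interior solution is evanescent with decay constant κ = √(2m(V_b − E))/ℏ = 2.143.
κa = 2.508, sinh(κa) = 6.098.
Matching ψ, ψ′ at both faces gives T = [1 + V_b² sinh²(κa) / (4E(V_b − E))]⁻¹ = 1/45.95 = 0.0218.

T = 0.0218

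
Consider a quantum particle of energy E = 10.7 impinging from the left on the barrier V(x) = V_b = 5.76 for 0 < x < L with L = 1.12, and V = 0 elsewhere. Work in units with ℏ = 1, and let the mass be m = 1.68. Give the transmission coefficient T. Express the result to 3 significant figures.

T = 0.867

E > V_b: inside the barrier k₂ = √(2m(E − V_b))/ℏ = 4.074, k₂L = 4.563.
Matching at both interfaces gives T⁻¹ = 1 + V_b² sin²(k₂L) / [4E(E − V_b)] = 1.153, hence T = 0.867.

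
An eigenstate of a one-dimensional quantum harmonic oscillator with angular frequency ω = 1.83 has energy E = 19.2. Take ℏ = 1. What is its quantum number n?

Invert E_n = (n + ½)ℏω: n = E/ℏω − ½ = 9.992, so n = 10.

n = 10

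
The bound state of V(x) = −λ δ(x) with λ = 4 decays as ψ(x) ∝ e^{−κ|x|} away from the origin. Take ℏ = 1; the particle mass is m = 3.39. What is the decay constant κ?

Integrate −(ℏ²/2m)ψ'' − λδ(x)ψ = Eψ from −ε to +ε: the ψ'' term gives ψ'(0⁺) − ψ'(0⁻) and the δ term gives −(2mλ/ℏ²)ψ(0).
With ψ ∝ e^{−κ|x|} this yields −2κ = −2mλ/ℏ², so κ = mλ/ℏ² = 13.56.

κ = 13.6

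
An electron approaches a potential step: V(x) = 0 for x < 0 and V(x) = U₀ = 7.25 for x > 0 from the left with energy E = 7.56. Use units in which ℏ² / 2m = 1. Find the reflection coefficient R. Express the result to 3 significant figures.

The wavenumbers are k₁ = √(2mE)/ℏ = 2.750 on the left and k₂ = √(2m(E − U₀))/ℏ = 0.5568 on the right.
Continuity of ψ and ψ′ at the step yields the reflection amplitude r = (k₁ − k₂)/(k₁ + k₂) = 0.6632; thus R = |r|² = 0.4398, T = 0.5602.

R = 0.440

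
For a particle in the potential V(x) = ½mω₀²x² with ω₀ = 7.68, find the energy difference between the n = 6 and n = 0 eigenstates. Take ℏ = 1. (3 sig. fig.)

ΔE = 46.1

E_n = ℏω₀(n + ½), so ΔE = (6 − 0) ℏω₀ = 6 × 7.68 = 46.08.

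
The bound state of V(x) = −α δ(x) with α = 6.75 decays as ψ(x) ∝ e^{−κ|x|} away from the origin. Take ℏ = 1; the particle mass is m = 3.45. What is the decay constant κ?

Integrating the TISE across x = 0 gives the cusp condition ψ'(0⁺) − ψ'(0⁻) = −(2mα/ℏ²)ψ(0).
With ψ ∝ e^{−κ|x|} this yields −2κ = −2mα/ℏ², so κ = mα/ℏ² = 23.29.

κ = 23.3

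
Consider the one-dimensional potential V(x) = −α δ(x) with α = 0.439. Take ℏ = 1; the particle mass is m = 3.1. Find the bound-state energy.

E = -0.299

The bound state is ψ(x) = √κ e^{−κ|x|}. The derivative jump ψ'(0⁺) − ψ'(0⁻) = −(2mα/ℏ²)ψ(0) fixes κ = mα/ℏ² = 1.361.
Then E = −ℏ²κ²/(2m) = −mα²/(2ℏ²) = -0.2987.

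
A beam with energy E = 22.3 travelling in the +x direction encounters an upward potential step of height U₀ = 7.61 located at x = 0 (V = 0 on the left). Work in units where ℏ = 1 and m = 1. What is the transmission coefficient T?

On each side the TISE gives plane waves with k = √(2m(E − V))/ℏ: k₁ = √(2·1·22.3) = 6.678, k₂ = √(2·1·14.69) = 5.420.
Matching ψ and ψ′ at x = 0 gives r = (k₁ − k₂)/(k₁ + k₂), so R = r² = 0.01081 and T = 1 − R = 0.9892.

T = 0.989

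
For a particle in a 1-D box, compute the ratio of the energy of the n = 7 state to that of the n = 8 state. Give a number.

E_n = n²π²ℏ²/(2mL²) so the ratio is n₂²/n₁² = 49/64 = 0.765625.

0.765625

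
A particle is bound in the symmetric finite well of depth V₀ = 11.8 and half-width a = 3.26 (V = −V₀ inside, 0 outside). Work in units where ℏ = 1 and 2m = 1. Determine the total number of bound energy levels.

N = 8

Define the well-strength parameter z₀ = (a/ℏ)√(2mV₀) = 3.26 × √(2·0.5·11.8) = 11.20.
The even/odd transcendental equations gain one root per π/2 in z₀, giving N = 1 + ⌊2z₀/π⌋ = 1 + ⌊7.129⌋ = 8.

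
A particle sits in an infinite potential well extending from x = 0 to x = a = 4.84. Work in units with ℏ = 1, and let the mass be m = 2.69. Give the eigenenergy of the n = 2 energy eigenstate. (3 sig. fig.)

Requiring ψ(0) = ψ(a) = 0 quantises k = nπ/a, hence E_n = ℏ²k²/2m = n²π²ℏ²/(2ma²).
E_2 = 2² × π² / (2 × 2.69 × 4.84²) = 0.3132.

E = 0.313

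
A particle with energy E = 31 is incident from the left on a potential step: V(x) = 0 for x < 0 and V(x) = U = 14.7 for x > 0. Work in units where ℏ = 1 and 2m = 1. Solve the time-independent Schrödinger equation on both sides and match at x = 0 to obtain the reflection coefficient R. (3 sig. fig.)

R = 0.0254

On each side the TISE gives plane waves with k = √(2m(E − V))/ℏ: k₁ = √(2·½·31) = 5.568, k₂ = √(2·½·16.3) = 4.037.
Continuity of ψ and ψ′ at the step yields the reflection amplitude r = (k₁ − k₂)/(k₁ + k₂) = 0.1593; thus R = |r|² = 0.02539, T = 0.9746.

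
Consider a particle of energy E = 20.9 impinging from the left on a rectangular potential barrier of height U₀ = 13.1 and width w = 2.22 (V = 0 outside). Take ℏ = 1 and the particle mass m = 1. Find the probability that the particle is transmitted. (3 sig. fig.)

Above the barrier the interior wavenumber is k₂ = √(2m(E − U₀))/ℏ = 3.950, giving phase k₂w = 8.768.
T = [1 + U₀² sin²(k₂w) / (4E(E − U₀))]⁻¹ = 1/1.098 = 0.911.

T = 0.911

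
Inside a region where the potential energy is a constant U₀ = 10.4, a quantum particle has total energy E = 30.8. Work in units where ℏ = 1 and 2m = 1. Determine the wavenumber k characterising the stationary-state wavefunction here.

With E > U₀ the solution is oscillatory, ψ ∝ e^{±ikx} with k = √(2m(E − U₀))/ℏ.
k = √(2 × 0.5 × 20.4) = 4.517.

k = 4.52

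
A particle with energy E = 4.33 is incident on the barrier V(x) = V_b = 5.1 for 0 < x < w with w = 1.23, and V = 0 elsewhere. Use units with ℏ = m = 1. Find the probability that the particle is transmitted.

Since E < V_b the interior solution is evanescent with decay constant κ = √(2m(V_b − E))/ℏ = 1.241.
κw = 1.526, sinh(κw) = 2.192.
The exact tunnelling result is T⁻¹ = 1 + V_b² sinh²(κw) / [4E(V_b − E)] = 10.37, so T = 0.0964.

T = 0.0964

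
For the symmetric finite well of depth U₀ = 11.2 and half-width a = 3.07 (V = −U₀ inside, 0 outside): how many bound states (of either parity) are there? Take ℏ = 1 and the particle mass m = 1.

The dimensionless depth is z₀ = a√(2mU₀)/ℏ = 3.07 × √(22.40) = 14.53.
The even/odd transcendental equations gain one root per π/2 in z₀, giving N = 1 + ⌊2z₀/π⌋ = 1 + ⌊9.250⌋ = 10.

N = 10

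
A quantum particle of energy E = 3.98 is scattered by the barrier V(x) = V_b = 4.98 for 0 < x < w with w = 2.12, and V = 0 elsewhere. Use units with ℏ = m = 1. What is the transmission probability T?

E < V_b: inside the barrier ψ ∝ e^{±κx} with κ = √(2m(V_b − E))/ℏ = 1.414.
κw = 2.998, sinh(κw) = 9.999.
The exact tunnelling result is T⁻¹ = 1 + V_b² sinh²(κw) / [4E(V_b − E)] = 156.8, so T = 0.00638.

T = 0.00638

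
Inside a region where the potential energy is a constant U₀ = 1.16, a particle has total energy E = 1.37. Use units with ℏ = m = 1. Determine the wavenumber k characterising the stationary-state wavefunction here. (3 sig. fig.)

k = 0.648

With E > U₀ the solution is oscillatory, ψ ∝ e^{±ikx} with k = √(2m(E − U₀))/ℏ.
k = √(2 × 1 × 0.21) = 0.6481.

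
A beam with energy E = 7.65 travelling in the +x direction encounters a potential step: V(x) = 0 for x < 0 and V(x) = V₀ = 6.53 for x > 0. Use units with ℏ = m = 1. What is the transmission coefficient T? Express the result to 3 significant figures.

On each side the TISE gives plane waves with k = √(2m(E − V))/ℏ: k₁ = √(2·1·7.65) = 3.912, k₂ = √(2·1·1.12) = 1.497.
Matching ψ and ψ′ at x = 0 gives r = (k₁ − k₂)/(k₁ + k₂), so R = r² = 0.1994 and T = 1 − R = 0.8006.

T = 0.801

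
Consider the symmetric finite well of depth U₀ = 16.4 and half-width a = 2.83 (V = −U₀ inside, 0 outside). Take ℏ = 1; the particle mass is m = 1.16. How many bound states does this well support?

N = 12

Define the well-strength parameter z₀ = (a/ℏ)√(2mU₀) = 2.83 × √(2·1.16·16.4) = 17.46.
A new bound state (alternating even/odd) appears each time z₀ passes a multiple of π/2, so N = ⌊2z₀/π⌋ + 1 = ⌊11.11⌋ + 1 = 12.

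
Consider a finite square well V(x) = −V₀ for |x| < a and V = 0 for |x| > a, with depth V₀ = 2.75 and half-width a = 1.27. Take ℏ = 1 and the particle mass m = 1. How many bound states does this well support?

N = 2

The dimensionless depth is z₀ = a√(2mV₀)/ℏ = 1.27 × √(5.500) = 2.978.
A new bound state (alternating even/odd) appears each time z₀ passes a multiple of π/2, so N = ⌊2z₀/π⌋ + 1 = ⌊1.896⌋ + 1 = 2.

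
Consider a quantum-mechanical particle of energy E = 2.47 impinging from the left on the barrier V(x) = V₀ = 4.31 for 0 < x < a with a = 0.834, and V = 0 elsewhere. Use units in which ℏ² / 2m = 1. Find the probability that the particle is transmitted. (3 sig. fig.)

T = 0.337

Since E < V₀ the interior solution is evanescent with decay constant κ = √(2m(V₀ − E))/ℏ = 1.356.
κa = 1.131, sinh(κa) = 1.389.
The exact tunnelling result is T⁻¹ = 1 + V₀² sinh²(κa) / [4E(V₀ − E)] = 2.970, so T = 0.337.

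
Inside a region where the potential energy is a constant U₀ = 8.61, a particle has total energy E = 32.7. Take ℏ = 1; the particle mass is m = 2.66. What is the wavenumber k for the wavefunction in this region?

With E > U₀ the solution is oscillatory, ψ ∝ e^{±ikx} with k = √(2m(E − U₀))/ℏ.
k = √(2 × 2.66 × 24.09) = 11.32.

k = 11.3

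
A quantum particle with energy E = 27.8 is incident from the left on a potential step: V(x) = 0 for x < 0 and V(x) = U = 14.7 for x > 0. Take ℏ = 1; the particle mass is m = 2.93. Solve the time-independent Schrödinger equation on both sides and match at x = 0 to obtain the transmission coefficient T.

On each side the TISE gives plane waves with k = √(2m(E − V))/ℏ: k₁ = √(2·2.93·27.8) = 12.76, k₂ = √(2·2.93·13.1) = 8.762.
Matching ψ and ψ′ at x = 0 gives r = (k₁ − k₂)/(k₁ + k₂), so R = r² = 0.03457 and T = 1 − R = 0.9654.

T = 0.965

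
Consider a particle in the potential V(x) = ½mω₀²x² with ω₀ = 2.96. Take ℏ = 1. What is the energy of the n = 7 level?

E = 22.2

The oscillator eigenvalues are E_n = ℏω₀(n + ½), so E_7 = 2.96 × 7.5 = 22.20.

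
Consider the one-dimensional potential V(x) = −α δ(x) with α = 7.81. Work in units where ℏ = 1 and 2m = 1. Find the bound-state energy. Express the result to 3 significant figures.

E = -15.2

For x ≠ 0 the bound state is ψ ∝ e^{−κ|x|}; integrating the TISE across the delta gives the cusp condition 2κ = 2mα/ℏ², so κ = 3.905.
Then E = −ℏ²κ²/(2m) = −mα²/(2ℏ²) = -15.25.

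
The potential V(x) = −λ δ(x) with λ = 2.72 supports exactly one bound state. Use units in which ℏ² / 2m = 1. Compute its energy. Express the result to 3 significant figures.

E = -1.85

For x ≠ 0 the bound state is ψ ∝ e^{−κ|x|}; integrating the TISE across the delta gives the cusp condition 2κ = 2mλ/ℏ², so κ = 1.360.
Then E = −ℏ²κ²/(2m) = −mλ²/(2ℏ²) = -1.850.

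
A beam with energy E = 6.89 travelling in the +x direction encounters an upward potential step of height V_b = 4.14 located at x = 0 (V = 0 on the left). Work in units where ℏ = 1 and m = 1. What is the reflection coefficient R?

On each side the TISE gives plane waves with k = √(2m(E − V))/ℏ: k₁ = √(2·1·6.89) = 3.712, k₂ = √(2·1·2.75) = 2.345.
Continuity of ψ and ψ′ at the step yields the reflection amplitude r = (k₁ − k₂)/(k₁ + k₂) = 0.2257; thus R = |r|² = 0.05092, T = 0.9491.

R = 0.0509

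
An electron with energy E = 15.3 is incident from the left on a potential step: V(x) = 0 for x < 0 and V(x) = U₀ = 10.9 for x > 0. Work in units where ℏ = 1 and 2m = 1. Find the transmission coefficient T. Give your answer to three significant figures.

T = 0.909

On each side the TISE gives plane waves with k = √(2m(E − V))/ℏ: k₁ = √(2·½·15.3) = 3.912, k₂ = √(2·½·4.4) = 2.098.
Matching ψ and ψ′ at x = 0 gives r = (k₁ − k₂)/(k₁ + k₂), so R = r² = 0.09112 and T = 1 − R = 0.9089.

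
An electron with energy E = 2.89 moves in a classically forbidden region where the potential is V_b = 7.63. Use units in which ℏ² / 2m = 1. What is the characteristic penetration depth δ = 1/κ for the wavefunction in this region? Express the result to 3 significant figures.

δ = 0.459

Since E < V_b the TISE in this region is ψ'' = κ²ψ with κ = √(2m(V_b − E))/ℏ.
κ = √(2 × 0.5 × 4.74) = 2.177. The penetration depth is δ = 1/κ = 0.459.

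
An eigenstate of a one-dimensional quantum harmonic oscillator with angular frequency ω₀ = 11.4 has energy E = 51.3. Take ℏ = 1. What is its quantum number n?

E_n = ℏω₀(n + ½) ⇒ n = E/(ℏω₀) − ½ = 51.3/11.4 − 0.5 = 4.000 → n = 4.

n = 4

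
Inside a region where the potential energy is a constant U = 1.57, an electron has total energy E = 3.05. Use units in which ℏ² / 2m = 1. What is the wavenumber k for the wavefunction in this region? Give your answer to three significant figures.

With E > U the solution is oscillatory, ψ ∝ e^{±ikx} with k = √(2m(E − U))/ℏ.
k = √(2 × 0.5 × 1.48) = 1.217.

k = 1.22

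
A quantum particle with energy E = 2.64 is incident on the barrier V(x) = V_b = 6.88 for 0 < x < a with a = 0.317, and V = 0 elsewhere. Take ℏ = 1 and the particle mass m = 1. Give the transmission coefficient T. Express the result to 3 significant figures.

T = 0.457

E < V_b: inside the barrier ψ ∝ e^{±κx} with κ = √(2m(V_b − E))/ℏ = 2.912.
κa = 0.9231, sinh(κa) = 1.060.
The exact tunnelling result is T⁻¹ = 1 + V_b² sinh²(κa) / [4E(V_b − E)] = 2.188, so T = 0.457.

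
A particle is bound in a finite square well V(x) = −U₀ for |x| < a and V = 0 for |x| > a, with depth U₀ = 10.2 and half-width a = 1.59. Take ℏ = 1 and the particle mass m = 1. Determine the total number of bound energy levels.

N = 5

Define the well-strength parameter z₀ = (a/ℏ)√(2mU₀) = 1.59 × √(2·1·10.2) = 7.181.
A new bound state (alternating even/odd) appears each time z₀ passes a multiple of π/2, so N = ⌊2z₀/π⌋ + 1 = ⌊4.572⌋ + 1 = 5.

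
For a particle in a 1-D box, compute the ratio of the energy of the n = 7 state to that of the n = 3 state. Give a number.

5.44444

Since E_n ∝ n², the ratio is (7/3)² = 5.44444.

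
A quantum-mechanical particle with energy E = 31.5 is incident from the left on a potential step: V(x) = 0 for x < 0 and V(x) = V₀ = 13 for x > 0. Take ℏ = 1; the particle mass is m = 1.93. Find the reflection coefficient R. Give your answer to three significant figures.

The wavenumbers are k₁ = √(2mE)/ℏ = 11.03 on the left and k₂ = √(2m(E − V₀))/ℏ = 8.450 on the right.
Continuity of ψ and ψ′ at the step yields the reflection amplitude r = (k₁ − k₂)/(k₁ + k₂) = 0.1323; thus R = |r|² = 0.01750, T = 0.9825.

R = 0.0175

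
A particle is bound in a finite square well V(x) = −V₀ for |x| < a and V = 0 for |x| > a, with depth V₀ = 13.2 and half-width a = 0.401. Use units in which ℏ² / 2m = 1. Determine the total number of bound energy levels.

N = 1

The dimensionless depth is z₀ = a√(2mV₀)/ℏ = 0.401 × √(13.20) = 1.457.
The even/odd transcendental equations gain one root per π/2 in z₀, giving N = 1 + ⌊2z₀/π⌋ = 1 + ⌊0.9275⌋ = 1.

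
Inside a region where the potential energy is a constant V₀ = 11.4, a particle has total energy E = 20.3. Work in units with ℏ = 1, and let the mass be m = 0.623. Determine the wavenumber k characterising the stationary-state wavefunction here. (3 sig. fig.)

k = 3.33

With E > V₀ the solution is oscillatory, ψ ∝ e^{±ikx} with k = √(2m(E − V₀))/ℏ.
k = √(2 × 0.623 × 8.9) = 3.330.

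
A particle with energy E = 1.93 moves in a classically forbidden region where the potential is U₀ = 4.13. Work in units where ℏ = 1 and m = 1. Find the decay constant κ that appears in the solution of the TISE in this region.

κ = 2.10

Since E < U₀ the TISE in this region is ψ'' = κ²ψ with κ = √(2m(U₀ − E))/ℏ.
κ = √(2 × 1 × 2.2) = 2.098.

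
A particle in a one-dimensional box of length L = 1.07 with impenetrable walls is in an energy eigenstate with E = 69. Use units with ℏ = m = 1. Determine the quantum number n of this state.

For an infinite well E_n = n²π²ℏ²/(2mL²), so n = (L/πℏ)√(2mE).
n = (1.07/π) × √(2 × 1 × 69) = 4.001 → n = 4.

n = 4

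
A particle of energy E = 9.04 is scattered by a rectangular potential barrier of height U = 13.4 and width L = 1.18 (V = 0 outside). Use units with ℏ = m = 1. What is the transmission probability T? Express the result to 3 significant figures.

Since E < U the interior solution is evanescent with decay constant κ = √(2m(U − E))/ℏ = 2.953.
κL = 3.484, sinh(κL) = 16.29.
Matching ψ, ψ′ at both faces gives T = [1 + U² sinh²(κL) / (4E(U − E))]⁻¹ = 1/303.1 = 0.00330.

T = 0.00330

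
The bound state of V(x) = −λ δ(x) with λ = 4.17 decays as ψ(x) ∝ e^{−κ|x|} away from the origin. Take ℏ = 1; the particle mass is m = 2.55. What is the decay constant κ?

Integrating the TISE across x = 0 gives the cusp condition ψ'(0⁺) − ψ'(0⁻) = −(2mλ/ℏ²)ψ(0).
With ψ ∝ e^{−κ|x|} this yields −2κ = −2mλ/ℏ², so κ = mλ/ℏ² = 10.63.

κ = 10.6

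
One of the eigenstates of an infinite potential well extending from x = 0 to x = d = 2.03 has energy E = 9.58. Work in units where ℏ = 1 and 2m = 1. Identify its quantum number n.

From E_n = n²π²ℏ²/(2md²) invert to n = √(2md²E)/(πℏ).
n = (2.03/π) × √(2 × 0.5 × 9.58) = 2.000 → n = 2.

n = 2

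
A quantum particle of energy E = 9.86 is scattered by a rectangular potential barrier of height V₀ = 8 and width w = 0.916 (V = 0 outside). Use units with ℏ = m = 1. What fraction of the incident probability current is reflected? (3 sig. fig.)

R = 0.456

E > V₀: inside the barrier k₂ = √(2m(E − V₀))/ℏ = 1.929, k₂w = 1.767.
T = [1 + V₀² sin²(k₂w) / (4E(E − V₀))]⁻¹ = 1/1.839 = 0.544.
R = 1 − T = 0.456.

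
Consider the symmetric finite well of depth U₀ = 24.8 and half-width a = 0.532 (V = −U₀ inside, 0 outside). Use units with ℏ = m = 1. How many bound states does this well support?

N = 3

The dimensionless depth is z₀ = a√(2mU₀)/ℏ = 0.532 × √(49.60) = 3.747.
The even/odd transcendental equations gain one root per π/2 in z₀, giving N = 1 + ⌊2z₀/π⌋ = 1 + ⌊2.385⌋ = 3.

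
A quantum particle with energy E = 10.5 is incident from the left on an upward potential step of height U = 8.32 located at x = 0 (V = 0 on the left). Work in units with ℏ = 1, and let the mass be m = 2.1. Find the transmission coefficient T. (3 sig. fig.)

On each side the TISE gives plane waves with k = √(2m(E − V))/ℏ: k₁ = √(2·2.1·10.5) = 6.641, k₂ = √(2·2.1·2.18) = 3.026.
Continuity of ψ and ψ′ at the step yields the reflection amplitude r = (k₁ − k₂)/(k₁ + k₂) = 0.3740; thus R = |r|² = 0.1398, T = 0.8602.

T = 0.860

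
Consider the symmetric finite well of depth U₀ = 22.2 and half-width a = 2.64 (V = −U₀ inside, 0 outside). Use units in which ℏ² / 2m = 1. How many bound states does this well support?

The dimensionless depth is z₀ = a√(2mU₀)/ℏ = 2.64 × √(22.20) = 12.44.
The even/odd transcendental equations gain one root per π/2 in z₀, giving N = 1 + ⌊2z₀/π⌋ = 1 + ⌊7.919⌋ = 8.

N = 8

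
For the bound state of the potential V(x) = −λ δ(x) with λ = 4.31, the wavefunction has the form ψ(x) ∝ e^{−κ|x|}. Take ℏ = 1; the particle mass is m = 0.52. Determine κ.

Integrating the TISE across x = 0 gives the cusp condition ψ'(0⁺) − ψ'(0⁻) = −(2mλ/ℏ²)ψ(0).
With ψ ∝ e^{−κ|x|} this yields −2κ = −2mλ/ℏ², so κ = mλ/ℏ² = 2.241.

κ = 2.24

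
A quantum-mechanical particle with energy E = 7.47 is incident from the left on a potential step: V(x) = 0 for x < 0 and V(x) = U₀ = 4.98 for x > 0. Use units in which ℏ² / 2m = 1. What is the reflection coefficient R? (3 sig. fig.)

The wavenumbers are k₁ = √(2mE)/ℏ = 2.733 on the left and k₂ = √(2m(E − U₀))/ℏ = 1.578 on the right.
Matching ψ and ψ′ at x = 0 gives r = (k₁ − k₂)/(k₁ + k₂), so R = r² = 0.07180 and T = 1 − R = 0.9282.

R = 0.0718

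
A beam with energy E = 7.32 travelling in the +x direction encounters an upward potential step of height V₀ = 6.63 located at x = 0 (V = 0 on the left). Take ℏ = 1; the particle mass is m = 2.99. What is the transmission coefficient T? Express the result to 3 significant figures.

T = 0.719

The wavenumbers are k₁ = √(2mE)/ℏ = 6.616 on the left and k₂ = √(2m(E − V₀))/ℏ = 2.031 on the right.
Matching ψ and ψ′ at x = 0 gives r = (k₁ − k₂)/(k₁ + k₂), so R = r² = 0.2811 and T = 1 − R = 0.7189.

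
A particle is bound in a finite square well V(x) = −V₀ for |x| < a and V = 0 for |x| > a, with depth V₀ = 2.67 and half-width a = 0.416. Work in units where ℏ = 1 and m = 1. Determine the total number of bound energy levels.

N = 1

The dimensionless depth is z₀ = a√(2mV₀)/ℏ = 0.416 × √(5.340) = 0.9613.
The even/odd transcendental equations gain one root per π/2 in z₀, giving N = 1 + ⌊2z₀/π⌋ = 1 + ⌊0.6120⌋ = 1.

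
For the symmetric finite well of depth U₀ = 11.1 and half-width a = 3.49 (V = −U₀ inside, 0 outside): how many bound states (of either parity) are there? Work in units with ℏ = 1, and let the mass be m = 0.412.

N = 7

Define the well-strength parameter z₀ = (a/ℏ)√(2mU₀) = 3.49 × √(2·0.412·11.1) = 10.55.
A new bound state (alternating even/odd) appears each time z₀ passes a multiple of π/2, so N = ⌊2z₀/π⌋ + 1 = ⌊6.719⌋ + 1 = 7.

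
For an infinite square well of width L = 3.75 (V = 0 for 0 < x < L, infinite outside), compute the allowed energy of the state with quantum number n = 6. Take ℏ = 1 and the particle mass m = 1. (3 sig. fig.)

E = 12.6

Requiring ψ(0) = ψ(L) = 0 quantises k = nπ/L, hence E_n = ℏ²k²/2m = n²π²ℏ²/(2mL²).
E_6 = 6² × π² / (2 × 1 × 3.75²) = 12.63.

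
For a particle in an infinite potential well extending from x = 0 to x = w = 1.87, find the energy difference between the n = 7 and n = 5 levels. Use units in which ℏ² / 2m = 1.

ΔE = 67.7

E_n = n²π²ℏ²/(2mw²), so ΔE = (7² − 5²) π²ℏ²/(2mw²).
ΔE = 24 × π² / (2 × 0.5 × 1.87²) = 67.74.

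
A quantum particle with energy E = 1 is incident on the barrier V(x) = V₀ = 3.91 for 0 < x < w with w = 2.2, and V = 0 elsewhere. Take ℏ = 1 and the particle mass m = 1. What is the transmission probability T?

Since E < V₀ the interior solution is evanescent with decay constant κ = √(2m(V₀ − E))/ℏ = 2.412.
κw = 5.307, sinh(κw) = 100.9.
The exact tunnelling result is T⁻¹ = 1 + V₀² sinh²(κw) / [4E(V₀ − E)] = 13380, so T = 0.0000748.

T = 0.0000748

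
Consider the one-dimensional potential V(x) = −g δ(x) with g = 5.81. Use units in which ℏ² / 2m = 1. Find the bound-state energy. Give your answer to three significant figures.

E = -8.44

The bound state is ψ(x) = √κ e^{−κ|x|}. The derivative jump ψ'(0⁺) − ψ'(0⁻) = −(2mg/ℏ²)ψ(0) fixes κ = mg/ℏ² = 2.905.
Then E = −ℏ²κ²/(2m) = −mg²/(2ℏ²) = -8.439.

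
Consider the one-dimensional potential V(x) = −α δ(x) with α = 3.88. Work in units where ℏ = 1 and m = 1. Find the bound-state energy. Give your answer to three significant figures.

E = -7.53

The bound state is ψ(x) = √κ e^{−κ|x|}. The derivative jump ψ'(0⁺) − ψ'(0⁻) = −(2mα/ℏ²)ψ(0) fixes κ = mα/ℏ² = 3.880.
Then E = −ℏ²κ²/(2m) = −mα²/(2ℏ²) = -7.527.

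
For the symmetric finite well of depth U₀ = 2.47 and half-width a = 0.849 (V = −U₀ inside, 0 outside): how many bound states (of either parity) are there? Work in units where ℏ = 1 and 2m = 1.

Define the well-strength parameter z₀ = (a/ℏ)√(2mU₀) = 0.849 × √(2·0.5·2.47) = 1.334.
The even/odd transcendental equations gain one root per π/2 in z₀, giving N = 1 + ⌊2z₀/π⌋ = 1 + ⌊0.8494⌋ = 1.

N = 1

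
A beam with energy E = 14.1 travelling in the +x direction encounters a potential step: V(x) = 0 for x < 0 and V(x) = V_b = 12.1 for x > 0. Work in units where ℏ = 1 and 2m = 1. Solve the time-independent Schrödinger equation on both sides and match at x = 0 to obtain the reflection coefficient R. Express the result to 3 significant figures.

On each side the TISE gives plane waves with k = √(2m(E − V))/ℏ: k₁ = √(2·½·14.1) = 3.755, k₂ = √(2·½·2) = 1.414.
Continuity of ψ and ψ′ at the step yields the reflection amplitude r = (k₁ − k₂)/(k₁ + k₂) = 0.4528; thus R = |r|² = 0.2051, T = 0.7949.

R = 0.205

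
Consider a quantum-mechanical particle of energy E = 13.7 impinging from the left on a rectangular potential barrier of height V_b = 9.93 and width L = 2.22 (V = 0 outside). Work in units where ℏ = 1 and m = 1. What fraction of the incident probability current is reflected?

E > V_b: inside the barrier k₂ = √(2m(E − V_b))/ℏ = 2.746, k₂L = 6.096.
Matching at both interfaces gives T⁻¹ = 1 + V_b² sin²(k₂L) / [4E(E − V_b)] = 1.017, hence T = 0.984.
R = 1 − T = 0.0163.

R = 0.0163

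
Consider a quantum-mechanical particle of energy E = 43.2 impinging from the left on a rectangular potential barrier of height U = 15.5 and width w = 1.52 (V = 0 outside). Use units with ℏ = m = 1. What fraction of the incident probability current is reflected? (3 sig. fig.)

Above the barrier the interior wavenumber is k₂ = √(2m(E − U))/ℏ = 7.443, giving phase k₂w = 11.31.
Matching at both interfaces gives T⁻¹ = 1 + U² sin²(k₂w) / [4E(E − U)] = 1.045, hence T = 0.957.
R = 1 − T = 0.0433.

R = 0.0433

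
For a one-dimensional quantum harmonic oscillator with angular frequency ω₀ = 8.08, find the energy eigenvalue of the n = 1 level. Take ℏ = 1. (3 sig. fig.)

The oscillator eigenvalues are E_n = ℏω₀(n + ½), so E_1 = 8.08 × 1.5 = 12.12.

E = 12.1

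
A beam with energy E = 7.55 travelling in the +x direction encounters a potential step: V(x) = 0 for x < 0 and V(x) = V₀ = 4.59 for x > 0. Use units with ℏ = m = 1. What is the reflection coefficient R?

R = 0.0529

The wavenumbers are k₁ = √(2mE)/ℏ = 3.886 on the left and k₂ = √(2m(E − V₀))/ℏ = 2.433 on the right.
Continuity of ψ and ψ′ at the step yields the reflection amplitude r = (k₁ − k₂)/(k₁ + k₂) = 0.2299; thus R = |r|² = 0.05286, T = 0.9471.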